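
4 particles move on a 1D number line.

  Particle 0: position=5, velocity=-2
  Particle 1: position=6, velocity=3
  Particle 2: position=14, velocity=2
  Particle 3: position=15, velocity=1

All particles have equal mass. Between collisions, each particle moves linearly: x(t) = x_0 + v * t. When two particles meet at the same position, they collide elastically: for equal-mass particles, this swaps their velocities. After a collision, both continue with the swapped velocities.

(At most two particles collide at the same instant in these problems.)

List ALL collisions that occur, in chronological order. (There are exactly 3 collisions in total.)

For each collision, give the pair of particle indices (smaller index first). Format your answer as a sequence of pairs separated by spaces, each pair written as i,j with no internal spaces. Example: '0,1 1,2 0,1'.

Collision at t=1: particles 2 and 3 swap velocities; positions: p0=3 p1=9 p2=16 p3=16; velocities now: v0=-2 v1=3 v2=1 v3=2
Collision at t=9/2: particles 1 and 2 swap velocities; positions: p0=-4 p1=39/2 p2=39/2 p3=23; velocities now: v0=-2 v1=1 v2=3 v3=2
Collision at t=8: particles 2 and 3 swap velocities; positions: p0=-11 p1=23 p2=30 p3=30; velocities now: v0=-2 v1=1 v2=2 v3=3

Answer: 2,3 1,2 2,3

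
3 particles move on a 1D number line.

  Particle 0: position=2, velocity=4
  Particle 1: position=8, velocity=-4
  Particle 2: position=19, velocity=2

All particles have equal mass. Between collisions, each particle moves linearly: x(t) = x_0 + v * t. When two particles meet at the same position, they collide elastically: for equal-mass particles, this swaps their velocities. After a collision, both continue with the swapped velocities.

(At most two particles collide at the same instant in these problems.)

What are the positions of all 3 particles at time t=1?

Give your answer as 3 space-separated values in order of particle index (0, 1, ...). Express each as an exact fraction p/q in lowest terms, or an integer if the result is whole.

Answer: 4 6 21

Derivation:
Collision at t=3/4: particles 0 and 1 swap velocities; positions: p0=5 p1=5 p2=41/2; velocities now: v0=-4 v1=4 v2=2
Advance to t=1 (no further collisions before then); velocities: v0=-4 v1=4 v2=2; positions = 4 6 21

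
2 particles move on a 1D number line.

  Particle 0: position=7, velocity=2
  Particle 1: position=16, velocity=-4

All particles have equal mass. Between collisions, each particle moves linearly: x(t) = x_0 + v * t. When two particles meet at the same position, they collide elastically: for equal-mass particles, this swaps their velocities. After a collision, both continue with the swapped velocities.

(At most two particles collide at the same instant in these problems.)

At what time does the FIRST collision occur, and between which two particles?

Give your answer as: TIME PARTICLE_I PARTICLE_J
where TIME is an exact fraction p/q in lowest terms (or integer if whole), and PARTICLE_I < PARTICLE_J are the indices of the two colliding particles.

Answer: 3/2 0 1

Derivation:
Pair (0,1): pos 7,16 vel 2,-4 -> gap=9, closing at 6/unit, collide at t=3/2
Earliest collision: t=3/2 between 0 and 1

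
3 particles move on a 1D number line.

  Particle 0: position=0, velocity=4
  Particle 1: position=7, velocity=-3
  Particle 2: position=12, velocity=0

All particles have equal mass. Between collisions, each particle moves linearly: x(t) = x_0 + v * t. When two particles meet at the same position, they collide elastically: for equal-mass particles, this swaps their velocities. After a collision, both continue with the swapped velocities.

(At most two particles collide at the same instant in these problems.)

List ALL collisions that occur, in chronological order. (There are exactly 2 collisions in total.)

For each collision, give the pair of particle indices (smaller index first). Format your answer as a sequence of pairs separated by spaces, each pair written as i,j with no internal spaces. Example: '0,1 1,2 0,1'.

Answer: 0,1 1,2

Derivation:
Collision at t=1: particles 0 and 1 swap velocities; positions: p0=4 p1=4 p2=12; velocities now: v0=-3 v1=4 v2=0
Collision at t=3: particles 1 and 2 swap velocities; positions: p0=-2 p1=12 p2=12; velocities now: v0=-3 v1=0 v2=4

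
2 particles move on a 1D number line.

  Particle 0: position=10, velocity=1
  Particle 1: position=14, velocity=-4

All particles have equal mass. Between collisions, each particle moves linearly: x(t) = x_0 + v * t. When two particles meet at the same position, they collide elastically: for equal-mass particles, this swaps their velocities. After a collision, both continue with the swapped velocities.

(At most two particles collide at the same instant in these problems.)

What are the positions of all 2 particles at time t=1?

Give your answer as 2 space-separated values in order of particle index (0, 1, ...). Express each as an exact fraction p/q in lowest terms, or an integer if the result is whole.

Collision at t=4/5: particles 0 and 1 swap velocities; positions: p0=54/5 p1=54/5; velocities now: v0=-4 v1=1
Advance to t=1 (no further collisions before then); velocities: v0=-4 v1=1; positions = 10 11

Answer: 10 11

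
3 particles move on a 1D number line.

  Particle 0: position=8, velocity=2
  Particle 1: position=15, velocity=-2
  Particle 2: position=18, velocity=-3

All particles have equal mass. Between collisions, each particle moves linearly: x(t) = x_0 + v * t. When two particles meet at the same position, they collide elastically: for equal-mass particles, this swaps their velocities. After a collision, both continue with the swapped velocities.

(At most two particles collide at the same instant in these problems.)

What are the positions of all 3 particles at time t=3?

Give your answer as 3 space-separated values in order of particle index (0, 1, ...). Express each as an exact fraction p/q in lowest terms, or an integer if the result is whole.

Answer: 9 9 14

Derivation:
Collision at t=7/4: particles 0 and 1 swap velocities; positions: p0=23/2 p1=23/2 p2=51/4; velocities now: v0=-2 v1=2 v2=-3
Collision at t=2: particles 1 and 2 swap velocities; positions: p0=11 p1=12 p2=12; velocities now: v0=-2 v1=-3 v2=2
Collision at t=3: particles 0 and 1 swap velocities; positions: p0=9 p1=9 p2=14; velocities now: v0=-3 v1=-2 v2=2
Advance to t=3 (no further collisions before then); velocities: v0=-3 v1=-2 v2=2; positions = 9 9 14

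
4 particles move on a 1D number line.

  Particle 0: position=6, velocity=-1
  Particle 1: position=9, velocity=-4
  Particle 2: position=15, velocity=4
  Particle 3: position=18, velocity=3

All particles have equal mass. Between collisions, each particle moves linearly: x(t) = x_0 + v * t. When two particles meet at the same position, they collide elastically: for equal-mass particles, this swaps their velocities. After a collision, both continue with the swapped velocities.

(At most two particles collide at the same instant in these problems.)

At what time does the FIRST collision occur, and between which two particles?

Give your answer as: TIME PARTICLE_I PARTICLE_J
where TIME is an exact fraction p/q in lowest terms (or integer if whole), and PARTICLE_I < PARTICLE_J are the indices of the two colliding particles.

Pair (0,1): pos 6,9 vel -1,-4 -> gap=3, closing at 3/unit, collide at t=1
Pair (1,2): pos 9,15 vel -4,4 -> not approaching (rel speed -8 <= 0)
Pair (2,3): pos 15,18 vel 4,3 -> gap=3, closing at 1/unit, collide at t=3
Earliest collision: t=1 between 0 and 1

Answer: 1 0 1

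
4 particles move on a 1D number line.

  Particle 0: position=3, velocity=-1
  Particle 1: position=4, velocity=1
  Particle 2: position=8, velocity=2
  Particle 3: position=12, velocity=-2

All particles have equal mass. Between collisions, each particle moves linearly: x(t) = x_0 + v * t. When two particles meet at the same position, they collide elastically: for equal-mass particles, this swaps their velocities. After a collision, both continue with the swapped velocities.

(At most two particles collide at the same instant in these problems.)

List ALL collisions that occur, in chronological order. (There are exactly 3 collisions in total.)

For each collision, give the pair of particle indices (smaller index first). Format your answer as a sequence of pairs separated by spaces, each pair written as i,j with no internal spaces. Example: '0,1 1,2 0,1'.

Collision at t=1: particles 2 and 3 swap velocities; positions: p0=2 p1=5 p2=10 p3=10; velocities now: v0=-1 v1=1 v2=-2 v3=2
Collision at t=8/3: particles 1 and 2 swap velocities; positions: p0=1/3 p1=20/3 p2=20/3 p3=40/3; velocities now: v0=-1 v1=-2 v2=1 v3=2
Collision at t=9: particles 0 and 1 swap velocities; positions: p0=-6 p1=-6 p2=13 p3=26; velocities now: v0=-2 v1=-1 v2=1 v3=2

Answer: 2,3 1,2 0,1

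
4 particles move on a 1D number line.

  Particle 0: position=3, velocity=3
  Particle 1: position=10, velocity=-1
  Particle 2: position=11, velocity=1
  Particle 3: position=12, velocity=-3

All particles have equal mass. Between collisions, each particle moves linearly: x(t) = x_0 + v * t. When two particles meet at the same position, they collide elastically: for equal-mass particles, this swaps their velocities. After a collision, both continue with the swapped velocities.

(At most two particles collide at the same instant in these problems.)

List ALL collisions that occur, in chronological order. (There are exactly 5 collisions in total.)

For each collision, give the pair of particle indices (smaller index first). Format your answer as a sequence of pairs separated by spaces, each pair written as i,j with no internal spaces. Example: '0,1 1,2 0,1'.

Collision at t=1/4: particles 2 and 3 swap velocities; positions: p0=15/4 p1=39/4 p2=45/4 p3=45/4; velocities now: v0=3 v1=-1 v2=-3 v3=1
Collision at t=1: particles 1 and 2 swap velocities; positions: p0=6 p1=9 p2=9 p3=12; velocities now: v0=3 v1=-3 v2=-1 v3=1
Collision at t=3/2: particles 0 and 1 swap velocities; positions: p0=15/2 p1=15/2 p2=17/2 p3=25/2; velocities now: v0=-3 v1=3 v2=-1 v3=1
Collision at t=7/4: particles 1 and 2 swap velocities; positions: p0=27/4 p1=33/4 p2=33/4 p3=51/4; velocities now: v0=-3 v1=-1 v2=3 v3=1
Collision at t=4: particles 2 and 3 swap velocities; positions: p0=0 p1=6 p2=15 p3=15; velocities now: v0=-3 v1=-1 v2=1 v3=3

Answer: 2,3 1,2 0,1 1,2 2,3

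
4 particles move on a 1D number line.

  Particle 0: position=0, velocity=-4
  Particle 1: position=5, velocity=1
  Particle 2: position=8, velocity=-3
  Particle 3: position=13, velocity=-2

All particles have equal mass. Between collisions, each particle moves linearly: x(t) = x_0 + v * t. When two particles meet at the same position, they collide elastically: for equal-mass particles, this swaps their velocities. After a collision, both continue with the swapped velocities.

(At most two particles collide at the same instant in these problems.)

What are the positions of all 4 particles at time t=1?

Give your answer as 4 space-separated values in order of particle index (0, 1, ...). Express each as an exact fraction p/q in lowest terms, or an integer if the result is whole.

Answer: -4 5 6 11

Derivation:
Collision at t=3/4: particles 1 and 2 swap velocities; positions: p0=-3 p1=23/4 p2=23/4 p3=23/2; velocities now: v0=-4 v1=-3 v2=1 v3=-2
Advance to t=1 (no further collisions before then); velocities: v0=-4 v1=-3 v2=1 v3=-2; positions = -4 5 6 11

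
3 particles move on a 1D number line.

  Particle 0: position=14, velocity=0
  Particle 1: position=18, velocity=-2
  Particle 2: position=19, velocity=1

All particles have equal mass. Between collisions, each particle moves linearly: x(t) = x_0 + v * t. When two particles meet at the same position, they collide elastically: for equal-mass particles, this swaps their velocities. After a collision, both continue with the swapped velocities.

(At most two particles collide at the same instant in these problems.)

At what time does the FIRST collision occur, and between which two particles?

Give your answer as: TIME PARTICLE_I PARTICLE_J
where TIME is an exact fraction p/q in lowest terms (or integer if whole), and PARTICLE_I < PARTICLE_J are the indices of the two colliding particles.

Answer: 2 0 1

Derivation:
Pair (0,1): pos 14,18 vel 0,-2 -> gap=4, closing at 2/unit, collide at t=2
Pair (1,2): pos 18,19 vel -2,1 -> not approaching (rel speed -3 <= 0)
Earliest collision: t=2 between 0 and 1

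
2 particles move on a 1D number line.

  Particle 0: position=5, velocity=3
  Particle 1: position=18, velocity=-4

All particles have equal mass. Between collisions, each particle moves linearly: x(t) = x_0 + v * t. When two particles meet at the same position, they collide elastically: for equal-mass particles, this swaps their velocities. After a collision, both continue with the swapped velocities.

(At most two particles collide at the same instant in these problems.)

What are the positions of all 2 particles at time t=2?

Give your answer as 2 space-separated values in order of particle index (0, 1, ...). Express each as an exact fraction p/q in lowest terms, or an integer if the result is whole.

Collision at t=13/7: particles 0 and 1 swap velocities; positions: p0=74/7 p1=74/7; velocities now: v0=-4 v1=3
Advance to t=2 (no further collisions before then); velocities: v0=-4 v1=3; positions = 10 11

Answer: 10 11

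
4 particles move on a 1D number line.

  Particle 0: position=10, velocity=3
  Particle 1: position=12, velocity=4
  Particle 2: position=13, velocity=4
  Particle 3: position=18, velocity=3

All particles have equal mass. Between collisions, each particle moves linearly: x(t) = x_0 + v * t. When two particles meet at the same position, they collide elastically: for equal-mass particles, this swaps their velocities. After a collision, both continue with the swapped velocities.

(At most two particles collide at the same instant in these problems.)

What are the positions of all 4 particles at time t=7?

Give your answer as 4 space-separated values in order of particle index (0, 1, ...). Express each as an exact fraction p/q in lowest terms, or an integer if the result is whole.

Answer: 31 39 40 41

Derivation:
Collision at t=5: particles 2 and 3 swap velocities; positions: p0=25 p1=32 p2=33 p3=33; velocities now: v0=3 v1=4 v2=3 v3=4
Collision at t=6: particles 1 and 2 swap velocities; positions: p0=28 p1=36 p2=36 p3=37; velocities now: v0=3 v1=3 v2=4 v3=4
Advance to t=7 (no further collisions before then); velocities: v0=3 v1=3 v2=4 v3=4; positions = 31 39 40 41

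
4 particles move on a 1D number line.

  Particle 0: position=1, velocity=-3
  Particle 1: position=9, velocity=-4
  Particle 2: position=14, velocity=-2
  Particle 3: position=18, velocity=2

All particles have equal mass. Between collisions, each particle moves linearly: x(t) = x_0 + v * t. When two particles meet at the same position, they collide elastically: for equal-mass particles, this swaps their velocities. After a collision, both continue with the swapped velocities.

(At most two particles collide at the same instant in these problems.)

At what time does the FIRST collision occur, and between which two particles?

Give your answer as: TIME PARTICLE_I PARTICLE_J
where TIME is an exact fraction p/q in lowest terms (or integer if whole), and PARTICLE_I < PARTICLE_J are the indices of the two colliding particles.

Answer: 8 0 1

Derivation:
Pair (0,1): pos 1,9 vel -3,-4 -> gap=8, closing at 1/unit, collide at t=8
Pair (1,2): pos 9,14 vel -4,-2 -> not approaching (rel speed -2 <= 0)
Pair (2,3): pos 14,18 vel -2,2 -> not approaching (rel speed -4 <= 0)
Earliest collision: t=8 between 0 and 1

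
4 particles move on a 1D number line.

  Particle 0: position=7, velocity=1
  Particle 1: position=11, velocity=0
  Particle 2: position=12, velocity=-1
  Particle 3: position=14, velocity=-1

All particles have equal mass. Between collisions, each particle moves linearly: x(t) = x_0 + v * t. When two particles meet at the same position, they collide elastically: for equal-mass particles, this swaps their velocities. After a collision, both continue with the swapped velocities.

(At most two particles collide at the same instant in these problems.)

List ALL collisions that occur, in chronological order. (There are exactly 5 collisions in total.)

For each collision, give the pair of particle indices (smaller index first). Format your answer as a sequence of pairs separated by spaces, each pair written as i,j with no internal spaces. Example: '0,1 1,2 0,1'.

Collision at t=1: particles 1 and 2 swap velocities; positions: p0=8 p1=11 p2=11 p3=13; velocities now: v0=1 v1=-1 v2=0 v3=-1
Collision at t=5/2: particles 0 and 1 swap velocities; positions: p0=19/2 p1=19/2 p2=11 p3=23/2; velocities now: v0=-1 v1=1 v2=0 v3=-1
Collision at t=3: particles 2 and 3 swap velocities; positions: p0=9 p1=10 p2=11 p3=11; velocities now: v0=-1 v1=1 v2=-1 v3=0
Collision at t=7/2: particles 1 and 2 swap velocities; positions: p0=17/2 p1=21/2 p2=21/2 p3=11; velocities now: v0=-1 v1=-1 v2=1 v3=0
Collision at t=4: particles 2 and 3 swap velocities; positions: p0=8 p1=10 p2=11 p3=11; velocities now: v0=-1 v1=-1 v2=0 v3=1

Answer: 1,2 0,1 2,3 1,2 2,3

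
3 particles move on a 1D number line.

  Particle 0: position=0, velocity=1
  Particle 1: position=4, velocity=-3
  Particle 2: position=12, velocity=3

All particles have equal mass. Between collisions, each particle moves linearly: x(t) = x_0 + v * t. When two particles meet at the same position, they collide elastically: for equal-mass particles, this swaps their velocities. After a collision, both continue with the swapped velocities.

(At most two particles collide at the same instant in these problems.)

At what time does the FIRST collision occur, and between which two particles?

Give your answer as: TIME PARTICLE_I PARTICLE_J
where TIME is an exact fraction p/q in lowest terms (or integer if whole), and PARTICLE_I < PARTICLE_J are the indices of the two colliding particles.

Pair (0,1): pos 0,4 vel 1,-3 -> gap=4, closing at 4/unit, collide at t=1
Pair (1,2): pos 4,12 vel -3,3 -> not approaching (rel speed -6 <= 0)
Earliest collision: t=1 between 0 and 1

Answer: 1 0 1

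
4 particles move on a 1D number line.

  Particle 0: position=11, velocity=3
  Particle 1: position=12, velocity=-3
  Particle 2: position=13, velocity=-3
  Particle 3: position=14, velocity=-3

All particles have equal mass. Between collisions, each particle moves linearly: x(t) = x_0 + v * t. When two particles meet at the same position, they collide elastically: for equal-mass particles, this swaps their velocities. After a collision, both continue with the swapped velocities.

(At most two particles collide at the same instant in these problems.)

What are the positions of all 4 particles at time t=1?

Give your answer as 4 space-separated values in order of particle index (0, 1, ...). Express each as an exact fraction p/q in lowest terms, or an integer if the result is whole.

Collision at t=1/6: particles 0 and 1 swap velocities; positions: p0=23/2 p1=23/2 p2=25/2 p3=27/2; velocities now: v0=-3 v1=3 v2=-3 v3=-3
Collision at t=1/3: particles 1 and 2 swap velocities; positions: p0=11 p1=12 p2=12 p3=13; velocities now: v0=-3 v1=-3 v2=3 v3=-3
Collision at t=1/2: particles 2 and 3 swap velocities; positions: p0=21/2 p1=23/2 p2=25/2 p3=25/2; velocities now: v0=-3 v1=-3 v2=-3 v3=3
Advance to t=1 (no further collisions before then); velocities: v0=-3 v1=-3 v2=-3 v3=3; positions = 9 10 11 14

Answer: 9 10 11 14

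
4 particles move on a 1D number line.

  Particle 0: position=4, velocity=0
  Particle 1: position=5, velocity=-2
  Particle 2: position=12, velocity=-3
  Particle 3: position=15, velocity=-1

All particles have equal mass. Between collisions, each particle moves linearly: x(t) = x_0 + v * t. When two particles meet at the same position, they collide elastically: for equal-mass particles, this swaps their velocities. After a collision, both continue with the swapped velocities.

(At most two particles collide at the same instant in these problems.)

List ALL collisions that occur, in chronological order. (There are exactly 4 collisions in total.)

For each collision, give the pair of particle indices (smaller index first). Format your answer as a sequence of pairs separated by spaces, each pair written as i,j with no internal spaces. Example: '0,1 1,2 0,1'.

Collision at t=1/2: particles 0 and 1 swap velocities; positions: p0=4 p1=4 p2=21/2 p3=29/2; velocities now: v0=-2 v1=0 v2=-3 v3=-1
Collision at t=8/3: particles 1 and 2 swap velocities; positions: p0=-1/3 p1=4 p2=4 p3=37/3; velocities now: v0=-2 v1=-3 v2=0 v3=-1
Collision at t=7: particles 0 and 1 swap velocities; positions: p0=-9 p1=-9 p2=4 p3=8; velocities now: v0=-3 v1=-2 v2=0 v3=-1
Collision at t=11: particles 2 and 3 swap velocities; positions: p0=-21 p1=-17 p2=4 p3=4; velocities now: v0=-3 v1=-2 v2=-1 v3=0

Answer: 0,1 1,2 0,1 2,3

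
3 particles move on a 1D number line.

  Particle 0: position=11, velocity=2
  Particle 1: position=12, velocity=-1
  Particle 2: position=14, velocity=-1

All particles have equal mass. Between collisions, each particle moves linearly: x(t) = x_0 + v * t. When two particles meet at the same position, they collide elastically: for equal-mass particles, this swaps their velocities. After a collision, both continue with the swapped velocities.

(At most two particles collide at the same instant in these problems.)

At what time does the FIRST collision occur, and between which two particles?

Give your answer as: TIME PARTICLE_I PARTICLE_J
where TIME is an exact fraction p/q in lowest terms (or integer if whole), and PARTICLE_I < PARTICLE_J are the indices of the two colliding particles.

Pair (0,1): pos 11,12 vel 2,-1 -> gap=1, closing at 3/unit, collide at t=1/3
Pair (1,2): pos 12,14 vel -1,-1 -> not approaching (rel speed 0 <= 0)
Earliest collision: t=1/3 between 0 and 1

Answer: 1/3 0 1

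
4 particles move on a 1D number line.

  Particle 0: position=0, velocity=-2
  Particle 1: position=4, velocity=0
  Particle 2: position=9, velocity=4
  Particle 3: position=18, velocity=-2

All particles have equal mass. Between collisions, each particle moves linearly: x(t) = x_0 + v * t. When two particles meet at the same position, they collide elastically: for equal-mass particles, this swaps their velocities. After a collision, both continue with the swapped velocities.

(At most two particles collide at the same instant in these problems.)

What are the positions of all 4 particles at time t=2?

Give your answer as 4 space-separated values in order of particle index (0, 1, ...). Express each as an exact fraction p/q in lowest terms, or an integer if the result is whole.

Collision at t=3/2: particles 2 and 3 swap velocities; positions: p0=-3 p1=4 p2=15 p3=15; velocities now: v0=-2 v1=0 v2=-2 v3=4
Advance to t=2 (no further collisions before then); velocities: v0=-2 v1=0 v2=-2 v3=4; positions = -4 4 14 17

Answer: -4 4 14 17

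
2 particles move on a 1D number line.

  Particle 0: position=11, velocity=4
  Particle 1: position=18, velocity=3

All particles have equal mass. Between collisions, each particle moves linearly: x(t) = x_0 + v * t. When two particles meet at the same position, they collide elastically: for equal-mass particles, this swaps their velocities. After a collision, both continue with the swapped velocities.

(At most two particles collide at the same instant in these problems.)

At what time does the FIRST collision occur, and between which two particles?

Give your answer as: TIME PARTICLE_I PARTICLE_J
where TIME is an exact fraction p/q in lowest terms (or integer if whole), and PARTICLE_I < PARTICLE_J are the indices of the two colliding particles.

Pair (0,1): pos 11,18 vel 4,3 -> gap=7, closing at 1/unit, collide at t=7
Earliest collision: t=7 between 0 and 1

Answer: 7 0 1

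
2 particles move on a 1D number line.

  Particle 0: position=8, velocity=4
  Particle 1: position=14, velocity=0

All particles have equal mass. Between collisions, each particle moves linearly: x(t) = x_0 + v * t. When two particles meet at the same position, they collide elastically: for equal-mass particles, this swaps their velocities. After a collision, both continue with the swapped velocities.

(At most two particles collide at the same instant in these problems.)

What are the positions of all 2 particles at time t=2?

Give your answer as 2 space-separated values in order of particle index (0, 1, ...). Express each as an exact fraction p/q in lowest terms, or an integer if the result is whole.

Collision at t=3/2: particles 0 and 1 swap velocities; positions: p0=14 p1=14; velocities now: v0=0 v1=4
Advance to t=2 (no further collisions before then); velocities: v0=0 v1=4; positions = 14 16

Answer: 14 16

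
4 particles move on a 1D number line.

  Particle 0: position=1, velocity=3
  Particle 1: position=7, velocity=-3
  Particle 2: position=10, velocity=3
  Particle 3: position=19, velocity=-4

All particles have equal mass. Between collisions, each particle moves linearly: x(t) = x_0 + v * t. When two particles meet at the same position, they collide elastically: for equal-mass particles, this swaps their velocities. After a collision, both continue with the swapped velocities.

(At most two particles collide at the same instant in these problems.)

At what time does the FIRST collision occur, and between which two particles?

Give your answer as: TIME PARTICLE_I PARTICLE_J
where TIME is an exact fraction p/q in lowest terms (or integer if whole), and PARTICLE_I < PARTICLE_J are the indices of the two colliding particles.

Pair (0,1): pos 1,7 vel 3,-3 -> gap=6, closing at 6/unit, collide at t=1
Pair (1,2): pos 7,10 vel -3,3 -> not approaching (rel speed -6 <= 0)
Pair (2,3): pos 10,19 vel 3,-4 -> gap=9, closing at 7/unit, collide at t=9/7
Earliest collision: t=1 between 0 and 1

Answer: 1 0 1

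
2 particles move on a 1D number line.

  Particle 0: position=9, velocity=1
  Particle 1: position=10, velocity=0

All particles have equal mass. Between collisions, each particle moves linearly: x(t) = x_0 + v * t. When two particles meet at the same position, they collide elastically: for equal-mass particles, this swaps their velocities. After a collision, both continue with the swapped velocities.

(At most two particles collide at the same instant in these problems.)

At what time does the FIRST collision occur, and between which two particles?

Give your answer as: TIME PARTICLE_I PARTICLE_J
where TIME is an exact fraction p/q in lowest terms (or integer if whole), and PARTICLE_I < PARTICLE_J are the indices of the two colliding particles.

Answer: 1 0 1

Derivation:
Pair (0,1): pos 9,10 vel 1,0 -> gap=1, closing at 1/unit, collide at t=1
Earliest collision: t=1 between 0 and 1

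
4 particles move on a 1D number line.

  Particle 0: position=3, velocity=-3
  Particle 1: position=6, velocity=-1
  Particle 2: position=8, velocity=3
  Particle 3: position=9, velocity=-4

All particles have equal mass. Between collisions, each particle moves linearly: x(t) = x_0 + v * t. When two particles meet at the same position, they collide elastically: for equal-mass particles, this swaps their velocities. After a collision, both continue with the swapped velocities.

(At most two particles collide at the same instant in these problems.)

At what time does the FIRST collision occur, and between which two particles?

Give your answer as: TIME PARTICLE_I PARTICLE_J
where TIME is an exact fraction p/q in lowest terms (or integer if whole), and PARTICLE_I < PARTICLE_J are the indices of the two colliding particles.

Pair (0,1): pos 3,6 vel -3,-1 -> not approaching (rel speed -2 <= 0)
Pair (1,2): pos 6,8 vel -1,3 -> not approaching (rel speed -4 <= 0)
Pair (2,3): pos 8,9 vel 3,-4 -> gap=1, closing at 7/unit, collide at t=1/7
Earliest collision: t=1/7 between 2 and 3

Answer: 1/7 2 3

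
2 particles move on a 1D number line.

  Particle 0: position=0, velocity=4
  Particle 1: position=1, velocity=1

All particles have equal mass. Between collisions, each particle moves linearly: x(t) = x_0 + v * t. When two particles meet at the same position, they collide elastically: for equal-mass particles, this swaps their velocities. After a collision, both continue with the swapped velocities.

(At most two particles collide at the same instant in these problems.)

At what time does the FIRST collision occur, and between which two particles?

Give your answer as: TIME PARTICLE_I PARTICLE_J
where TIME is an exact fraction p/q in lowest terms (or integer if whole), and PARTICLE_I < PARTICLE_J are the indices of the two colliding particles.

Answer: 1/3 0 1

Derivation:
Pair (0,1): pos 0,1 vel 4,1 -> gap=1, closing at 3/unit, collide at t=1/3
Earliest collision: t=1/3 between 0 and 1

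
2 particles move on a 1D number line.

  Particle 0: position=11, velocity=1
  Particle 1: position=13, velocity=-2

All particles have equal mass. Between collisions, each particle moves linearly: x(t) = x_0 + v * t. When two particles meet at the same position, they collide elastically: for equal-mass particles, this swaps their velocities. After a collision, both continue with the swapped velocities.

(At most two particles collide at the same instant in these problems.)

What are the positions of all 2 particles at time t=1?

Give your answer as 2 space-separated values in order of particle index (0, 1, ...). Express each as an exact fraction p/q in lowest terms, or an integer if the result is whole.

Answer: 11 12

Derivation:
Collision at t=2/3: particles 0 and 1 swap velocities; positions: p0=35/3 p1=35/3; velocities now: v0=-2 v1=1
Advance to t=1 (no further collisions before then); velocities: v0=-2 v1=1; positions = 11 12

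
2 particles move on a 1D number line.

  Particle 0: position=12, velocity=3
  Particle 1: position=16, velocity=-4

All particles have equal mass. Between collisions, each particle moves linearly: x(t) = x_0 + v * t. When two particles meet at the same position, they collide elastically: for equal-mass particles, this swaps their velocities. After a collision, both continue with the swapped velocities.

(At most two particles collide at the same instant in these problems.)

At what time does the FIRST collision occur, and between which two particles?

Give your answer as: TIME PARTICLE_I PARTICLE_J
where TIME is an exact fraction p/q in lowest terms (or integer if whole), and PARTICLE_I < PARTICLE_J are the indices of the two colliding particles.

Pair (0,1): pos 12,16 vel 3,-4 -> gap=4, closing at 7/unit, collide at t=4/7
Earliest collision: t=4/7 between 0 and 1

Answer: 4/7 0 1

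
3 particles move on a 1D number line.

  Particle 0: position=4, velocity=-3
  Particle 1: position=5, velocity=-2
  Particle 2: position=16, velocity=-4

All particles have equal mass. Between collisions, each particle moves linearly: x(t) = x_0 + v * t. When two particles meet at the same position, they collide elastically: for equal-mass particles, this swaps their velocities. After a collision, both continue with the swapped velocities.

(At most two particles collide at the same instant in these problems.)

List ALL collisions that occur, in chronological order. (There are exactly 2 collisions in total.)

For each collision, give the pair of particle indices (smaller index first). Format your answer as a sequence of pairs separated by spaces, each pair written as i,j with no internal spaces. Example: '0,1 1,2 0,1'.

Answer: 1,2 0,1

Derivation:
Collision at t=11/2: particles 1 and 2 swap velocities; positions: p0=-25/2 p1=-6 p2=-6; velocities now: v0=-3 v1=-4 v2=-2
Collision at t=12: particles 0 and 1 swap velocities; positions: p0=-32 p1=-32 p2=-19; velocities now: v0=-4 v1=-3 v2=-2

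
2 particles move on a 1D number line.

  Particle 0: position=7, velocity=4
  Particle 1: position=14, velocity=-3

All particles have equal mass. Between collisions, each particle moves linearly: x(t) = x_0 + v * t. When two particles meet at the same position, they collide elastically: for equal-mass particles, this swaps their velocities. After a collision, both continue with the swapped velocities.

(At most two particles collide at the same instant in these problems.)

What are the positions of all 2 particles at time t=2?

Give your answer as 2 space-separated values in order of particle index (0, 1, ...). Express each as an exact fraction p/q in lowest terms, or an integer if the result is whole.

Answer: 8 15

Derivation:
Collision at t=1: particles 0 and 1 swap velocities; positions: p0=11 p1=11; velocities now: v0=-3 v1=4
Advance to t=2 (no further collisions before then); velocities: v0=-3 v1=4; positions = 8 15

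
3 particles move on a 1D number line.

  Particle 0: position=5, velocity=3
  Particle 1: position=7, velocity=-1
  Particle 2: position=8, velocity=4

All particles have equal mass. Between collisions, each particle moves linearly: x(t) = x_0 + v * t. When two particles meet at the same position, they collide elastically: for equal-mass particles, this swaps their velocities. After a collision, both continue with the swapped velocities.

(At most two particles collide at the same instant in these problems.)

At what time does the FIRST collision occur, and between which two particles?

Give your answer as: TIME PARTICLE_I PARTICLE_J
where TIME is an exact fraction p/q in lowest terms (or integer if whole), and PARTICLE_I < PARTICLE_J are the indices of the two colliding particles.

Answer: 1/2 0 1

Derivation:
Pair (0,1): pos 5,7 vel 3,-1 -> gap=2, closing at 4/unit, collide at t=1/2
Pair (1,2): pos 7,8 vel -1,4 -> not approaching (rel speed -5 <= 0)
Earliest collision: t=1/2 between 0 and 1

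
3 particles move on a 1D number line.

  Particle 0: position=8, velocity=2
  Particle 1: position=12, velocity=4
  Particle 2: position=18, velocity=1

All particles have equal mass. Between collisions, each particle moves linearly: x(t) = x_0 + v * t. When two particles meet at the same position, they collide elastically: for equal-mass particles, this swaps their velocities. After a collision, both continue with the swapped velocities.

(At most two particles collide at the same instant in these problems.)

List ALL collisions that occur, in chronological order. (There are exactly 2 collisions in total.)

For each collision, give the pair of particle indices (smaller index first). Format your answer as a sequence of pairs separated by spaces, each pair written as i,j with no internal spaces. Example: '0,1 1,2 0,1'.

Answer: 1,2 0,1

Derivation:
Collision at t=2: particles 1 and 2 swap velocities; positions: p0=12 p1=20 p2=20; velocities now: v0=2 v1=1 v2=4
Collision at t=10: particles 0 and 1 swap velocities; positions: p0=28 p1=28 p2=52; velocities now: v0=1 v1=2 v2=4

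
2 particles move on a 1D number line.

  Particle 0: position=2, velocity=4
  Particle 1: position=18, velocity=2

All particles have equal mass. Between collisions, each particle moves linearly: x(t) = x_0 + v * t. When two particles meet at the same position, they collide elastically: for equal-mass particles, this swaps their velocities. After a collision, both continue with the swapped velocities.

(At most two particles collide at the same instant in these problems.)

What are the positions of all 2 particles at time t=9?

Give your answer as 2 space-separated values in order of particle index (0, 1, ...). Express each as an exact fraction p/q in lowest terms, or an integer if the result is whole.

Answer: 36 38

Derivation:
Collision at t=8: particles 0 and 1 swap velocities; positions: p0=34 p1=34; velocities now: v0=2 v1=4
Advance to t=9 (no further collisions before then); velocities: v0=2 v1=4; positions = 36 38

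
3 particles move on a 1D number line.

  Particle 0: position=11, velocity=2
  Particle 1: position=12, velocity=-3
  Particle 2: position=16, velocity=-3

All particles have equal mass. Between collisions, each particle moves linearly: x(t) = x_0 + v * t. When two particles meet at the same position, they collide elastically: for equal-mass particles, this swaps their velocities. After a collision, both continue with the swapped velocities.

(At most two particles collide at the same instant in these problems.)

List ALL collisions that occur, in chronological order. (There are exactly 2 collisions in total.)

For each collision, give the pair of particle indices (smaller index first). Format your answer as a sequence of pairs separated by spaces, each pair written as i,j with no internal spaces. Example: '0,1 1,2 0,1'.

Answer: 0,1 1,2

Derivation:
Collision at t=1/5: particles 0 and 1 swap velocities; positions: p0=57/5 p1=57/5 p2=77/5; velocities now: v0=-3 v1=2 v2=-3
Collision at t=1: particles 1 and 2 swap velocities; positions: p0=9 p1=13 p2=13; velocities now: v0=-3 v1=-3 v2=2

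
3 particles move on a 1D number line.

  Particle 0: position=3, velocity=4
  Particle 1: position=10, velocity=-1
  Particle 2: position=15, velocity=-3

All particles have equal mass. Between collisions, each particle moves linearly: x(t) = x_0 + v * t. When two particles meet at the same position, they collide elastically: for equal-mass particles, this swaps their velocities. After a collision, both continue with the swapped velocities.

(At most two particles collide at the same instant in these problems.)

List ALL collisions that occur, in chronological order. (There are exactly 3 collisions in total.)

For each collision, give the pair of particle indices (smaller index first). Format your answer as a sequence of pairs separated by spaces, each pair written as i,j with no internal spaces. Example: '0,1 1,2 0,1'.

Answer: 0,1 1,2 0,1

Derivation:
Collision at t=7/5: particles 0 and 1 swap velocities; positions: p0=43/5 p1=43/5 p2=54/5; velocities now: v0=-1 v1=4 v2=-3
Collision at t=12/7: particles 1 and 2 swap velocities; positions: p0=58/7 p1=69/7 p2=69/7; velocities now: v0=-1 v1=-3 v2=4
Collision at t=5/2: particles 0 and 1 swap velocities; positions: p0=15/2 p1=15/2 p2=13; velocities now: v0=-3 v1=-1 v2=4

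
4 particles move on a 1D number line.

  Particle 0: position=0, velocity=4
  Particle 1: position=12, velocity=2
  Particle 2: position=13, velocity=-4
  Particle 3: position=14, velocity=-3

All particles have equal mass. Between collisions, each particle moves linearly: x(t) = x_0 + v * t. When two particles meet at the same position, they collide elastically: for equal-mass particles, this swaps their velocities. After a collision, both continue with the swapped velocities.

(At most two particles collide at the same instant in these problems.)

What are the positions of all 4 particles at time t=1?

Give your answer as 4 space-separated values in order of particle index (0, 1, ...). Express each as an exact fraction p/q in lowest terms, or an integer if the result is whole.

Collision at t=1/6: particles 1 and 2 swap velocities; positions: p0=2/3 p1=37/3 p2=37/3 p3=27/2; velocities now: v0=4 v1=-4 v2=2 v3=-3
Collision at t=2/5: particles 2 and 3 swap velocities; positions: p0=8/5 p1=57/5 p2=64/5 p3=64/5; velocities now: v0=4 v1=-4 v2=-3 v3=2
Advance to t=1 (no further collisions before then); velocities: v0=4 v1=-4 v2=-3 v3=2; positions = 4 9 11 14

Answer: 4 9 11 14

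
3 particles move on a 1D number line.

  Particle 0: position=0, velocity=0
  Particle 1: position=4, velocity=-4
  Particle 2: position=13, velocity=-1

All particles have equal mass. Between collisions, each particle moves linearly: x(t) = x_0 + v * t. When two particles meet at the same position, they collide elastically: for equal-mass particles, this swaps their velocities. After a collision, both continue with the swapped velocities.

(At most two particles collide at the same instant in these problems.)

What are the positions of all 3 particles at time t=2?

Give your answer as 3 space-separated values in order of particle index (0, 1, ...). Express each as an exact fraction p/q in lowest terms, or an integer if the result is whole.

Answer: -4 0 11

Derivation:
Collision at t=1: particles 0 and 1 swap velocities; positions: p0=0 p1=0 p2=12; velocities now: v0=-4 v1=0 v2=-1
Advance to t=2 (no further collisions before then); velocities: v0=-4 v1=0 v2=-1; positions = -4 0 11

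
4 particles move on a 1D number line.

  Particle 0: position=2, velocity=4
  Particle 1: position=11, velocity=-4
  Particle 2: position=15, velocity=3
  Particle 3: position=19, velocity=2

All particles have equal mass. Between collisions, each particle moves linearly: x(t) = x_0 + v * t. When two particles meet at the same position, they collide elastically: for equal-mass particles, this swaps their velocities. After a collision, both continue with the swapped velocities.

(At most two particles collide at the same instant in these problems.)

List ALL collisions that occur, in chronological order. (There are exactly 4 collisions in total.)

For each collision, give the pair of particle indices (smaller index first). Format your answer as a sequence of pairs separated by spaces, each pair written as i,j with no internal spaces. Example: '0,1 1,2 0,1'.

Collision at t=9/8: particles 0 and 1 swap velocities; positions: p0=13/2 p1=13/2 p2=147/8 p3=85/4; velocities now: v0=-4 v1=4 v2=3 v3=2
Collision at t=4: particles 2 and 3 swap velocities; positions: p0=-5 p1=18 p2=27 p3=27; velocities now: v0=-4 v1=4 v2=2 v3=3
Collision at t=17/2: particles 1 and 2 swap velocities; positions: p0=-23 p1=36 p2=36 p3=81/2; velocities now: v0=-4 v1=2 v2=4 v3=3
Collision at t=13: particles 2 and 3 swap velocities; positions: p0=-41 p1=45 p2=54 p3=54; velocities now: v0=-4 v1=2 v2=3 v3=4

Answer: 0,1 2,3 1,2 2,3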